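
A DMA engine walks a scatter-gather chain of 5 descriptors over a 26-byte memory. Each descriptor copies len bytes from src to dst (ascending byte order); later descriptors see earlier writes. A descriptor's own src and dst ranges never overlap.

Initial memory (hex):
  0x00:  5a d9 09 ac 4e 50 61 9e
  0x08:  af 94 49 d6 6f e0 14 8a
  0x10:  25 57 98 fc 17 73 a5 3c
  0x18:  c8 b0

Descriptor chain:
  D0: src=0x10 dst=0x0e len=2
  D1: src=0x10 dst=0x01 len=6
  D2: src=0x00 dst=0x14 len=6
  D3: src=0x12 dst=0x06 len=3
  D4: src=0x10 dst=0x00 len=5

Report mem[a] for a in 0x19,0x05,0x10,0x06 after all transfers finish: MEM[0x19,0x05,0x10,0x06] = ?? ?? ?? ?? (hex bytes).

D0: mem[0x0e..0x0f] <- [25 57]
D1: mem[0x01..0x06] <- [25 57 98 fc 17 73]
D2: mem[0x14..0x19] <- [5a 25 57 98 fc 17]
D3: mem[0x06..0x08] <- [98 fc 5a]
D4: mem[0x00..0x04] <- [25 57 98 fc 5a]
query mem[0x19]=0x17, mem[0x05]=0x17, mem[0x10]=0x25, mem[0x06]=0x98

MEM[0x19,0x05,0x10,0x06] = 17 17 25 98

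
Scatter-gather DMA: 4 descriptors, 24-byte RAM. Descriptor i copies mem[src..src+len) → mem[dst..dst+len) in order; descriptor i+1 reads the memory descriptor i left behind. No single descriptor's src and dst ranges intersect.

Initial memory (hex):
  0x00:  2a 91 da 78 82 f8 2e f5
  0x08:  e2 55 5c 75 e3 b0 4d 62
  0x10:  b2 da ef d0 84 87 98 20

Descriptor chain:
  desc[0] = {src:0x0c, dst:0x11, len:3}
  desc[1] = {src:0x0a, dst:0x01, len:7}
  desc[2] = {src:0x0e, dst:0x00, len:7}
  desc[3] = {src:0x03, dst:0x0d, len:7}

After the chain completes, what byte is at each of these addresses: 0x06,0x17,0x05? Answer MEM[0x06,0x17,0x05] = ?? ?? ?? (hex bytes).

[0] 0x0c->0x11 len=3 : e3 b0 4d
[1] 0x0a->0x01 len=7 : 5c 75 e3 b0 4d 62 b2
[2] 0x0e->0x00 len=7 : 4d 62 b2 e3 b0 4d 84
[3] 0x03->0x0d len=7 : e3 b0 4d 84 b2 e2 55
query mem[0x06]=0x84, mem[0x17]=0x20, mem[0x05]=0x4d

MEM[0x06,0x17,0x05] = 84 20 4d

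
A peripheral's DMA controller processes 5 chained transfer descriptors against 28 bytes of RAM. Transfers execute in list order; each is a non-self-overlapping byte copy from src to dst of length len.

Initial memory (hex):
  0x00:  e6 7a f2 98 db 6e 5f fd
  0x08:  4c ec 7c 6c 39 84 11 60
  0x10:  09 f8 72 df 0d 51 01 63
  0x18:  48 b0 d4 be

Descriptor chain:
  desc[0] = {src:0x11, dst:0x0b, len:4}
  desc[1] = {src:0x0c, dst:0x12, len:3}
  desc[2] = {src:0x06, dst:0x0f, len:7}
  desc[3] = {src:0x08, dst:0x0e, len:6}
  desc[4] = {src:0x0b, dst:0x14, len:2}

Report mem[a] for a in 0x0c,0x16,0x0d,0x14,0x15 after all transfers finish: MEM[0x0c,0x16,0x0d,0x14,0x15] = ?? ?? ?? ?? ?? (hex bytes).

[0] 0x11->0x0b len=4 : f8 72 df 0d
[1] 0x0c->0x12 len=3 : 72 df 0d
[2] 0x06->0x0f len=7 : 5f fd 4c ec 7c f8 72
[3] 0x08->0x0e len=6 : 4c ec 7c f8 72 df
[4] 0x0b->0x14 len=2 : f8 72
query mem[0x0c]=0x72, mem[0x16]=0x01, mem[0x0d]=0xdf, mem[0x14]=0xf8, mem[0x15]=0x72

MEM[0x0c,0x16,0x0d,0x14,0x15] = 72 01 df f8 72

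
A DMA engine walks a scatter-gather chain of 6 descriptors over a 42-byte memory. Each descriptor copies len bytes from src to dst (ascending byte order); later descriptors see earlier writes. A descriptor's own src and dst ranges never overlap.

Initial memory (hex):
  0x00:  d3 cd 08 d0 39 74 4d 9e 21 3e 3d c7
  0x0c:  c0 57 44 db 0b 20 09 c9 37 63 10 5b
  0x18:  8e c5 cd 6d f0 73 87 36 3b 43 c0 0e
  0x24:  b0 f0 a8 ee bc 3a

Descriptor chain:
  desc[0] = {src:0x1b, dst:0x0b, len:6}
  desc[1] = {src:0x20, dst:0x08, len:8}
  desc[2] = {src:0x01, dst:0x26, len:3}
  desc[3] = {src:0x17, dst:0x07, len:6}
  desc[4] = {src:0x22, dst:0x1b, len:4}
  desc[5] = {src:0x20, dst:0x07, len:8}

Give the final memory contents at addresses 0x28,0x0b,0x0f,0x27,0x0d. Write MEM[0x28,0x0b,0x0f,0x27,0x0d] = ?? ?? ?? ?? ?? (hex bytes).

#0 dst[0x0b+6] := {0x6d,0xf0,0x73,0x87,0x36,0x3b}
#1 dst[0x08+8] := {0x3b,0x43,0xc0,0x0e,0xb0,0xf0,0xa8,0xee}
#2 dst[0x26+3] := {0xcd,0x08,0xd0}
#3 dst[0x07+6] := {0x5b,0x8e,0xc5,0xcd,0x6d,0xf0}
#4 dst[0x1b+4] := {0xc0,0x0e,0xb0,0xf0}
#5 dst[0x07+8] := {0x3b,0x43,0xc0,0x0e,0xb0,0xf0,0xcd,0x08}
query mem[0x28]=0xd0, mem[0x0b]=0xb0, mem[0x0f]=0xee, mem[0x27]=0x08, mem[0x0d]=0xcd

MEM[0x28,0x0b,0x0f,0x27,0x0d] = d0 b0 ee 08 cd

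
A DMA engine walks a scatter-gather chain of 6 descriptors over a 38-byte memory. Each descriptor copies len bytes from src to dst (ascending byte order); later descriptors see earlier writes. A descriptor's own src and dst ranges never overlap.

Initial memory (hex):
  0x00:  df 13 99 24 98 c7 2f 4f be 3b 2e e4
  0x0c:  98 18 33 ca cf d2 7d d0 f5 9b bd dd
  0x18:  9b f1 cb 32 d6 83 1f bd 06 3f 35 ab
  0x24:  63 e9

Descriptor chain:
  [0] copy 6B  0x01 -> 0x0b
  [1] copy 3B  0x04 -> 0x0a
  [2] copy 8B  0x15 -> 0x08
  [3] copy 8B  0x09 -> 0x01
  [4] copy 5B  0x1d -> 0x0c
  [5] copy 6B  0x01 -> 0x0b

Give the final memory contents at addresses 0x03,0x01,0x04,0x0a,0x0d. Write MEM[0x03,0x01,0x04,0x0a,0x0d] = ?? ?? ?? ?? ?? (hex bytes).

[0] 0x01->0x0b len=6 : 13 99 24 98 c7 2f
[1] 0x04->0x0a len=3 : 98 c7 2f
[2] 0x15->0x08 len=8 : 9b bd dd 9b f1 cb 32 d6
[3] 0x09->0x01 len=8 : bd dd 9b f1 cb 32 d6 2f
[4] 0x1d->0x0c len=5 : 83 1f bd 06 3f
[5] 0x01->0x0b len=6 : bd dd 9b f1 cb 32
query mem[0x03]=0x9b, mem[0x01]=0xbd, mem[0x04]=0xf1, mem[0x0a]=0xdd, mem[0x0d]=0x9b

MEM[0x03,0x01,0x04,0x0a,0x0d] = 9b bd f1 dd 9b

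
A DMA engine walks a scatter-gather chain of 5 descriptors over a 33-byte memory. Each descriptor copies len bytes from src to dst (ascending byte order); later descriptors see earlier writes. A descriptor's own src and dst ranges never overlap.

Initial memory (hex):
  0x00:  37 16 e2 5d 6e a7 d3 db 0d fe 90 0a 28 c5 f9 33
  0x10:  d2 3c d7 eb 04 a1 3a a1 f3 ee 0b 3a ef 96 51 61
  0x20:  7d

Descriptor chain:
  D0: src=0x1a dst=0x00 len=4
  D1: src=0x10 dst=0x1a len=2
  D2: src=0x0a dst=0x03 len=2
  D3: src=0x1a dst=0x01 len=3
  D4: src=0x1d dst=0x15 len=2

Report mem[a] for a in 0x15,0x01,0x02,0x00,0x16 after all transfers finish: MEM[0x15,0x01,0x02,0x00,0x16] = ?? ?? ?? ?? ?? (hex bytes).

  after D0: wrote 4B at 0x00 = 0b3aef96
  after D1: wrote 2B at 0x1a = d23c
  after D2: wrote 2B at 0x03 = 900a
  after D3: wrote 3B at 0x01 = d23cef
  after D4: wrote 2B at 0x15 = 9651
query mem[0x15]=0x96, mem[0x01]=0xd2, mem[0x02]=0x3c, mem[0x00]=0x0b, mem[0x16]=0x51

MEM[0x15,0x01,0x02,0x00,0x16] = 96 d2 3c 0b 51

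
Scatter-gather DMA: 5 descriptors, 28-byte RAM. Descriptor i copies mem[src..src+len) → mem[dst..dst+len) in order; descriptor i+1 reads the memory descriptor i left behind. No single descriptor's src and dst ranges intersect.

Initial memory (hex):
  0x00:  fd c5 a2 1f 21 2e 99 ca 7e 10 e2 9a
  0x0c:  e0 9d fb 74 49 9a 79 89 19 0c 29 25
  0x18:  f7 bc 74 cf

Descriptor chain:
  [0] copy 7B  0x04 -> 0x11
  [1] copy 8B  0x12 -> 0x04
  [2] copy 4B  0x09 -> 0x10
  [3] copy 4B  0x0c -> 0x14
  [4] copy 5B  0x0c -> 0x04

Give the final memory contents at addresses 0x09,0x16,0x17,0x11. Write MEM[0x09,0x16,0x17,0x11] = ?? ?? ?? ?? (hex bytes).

MEM[0x09,0x16,0x17,0x11] = e2 fb 74 f7

D0: mem[0x11..0x17] <- [21 2e 99 ca 7e 10 e2]
D1: mem[0x04..0x0b] <- [2e 99 ca 7e 10 e2 f7 bc]
D2: mem[0x10..0x13] <- [e2 f7 bc e0]
D3: mem[0x14..0x17] <- [e0 9d fb 74]
D4: mem[0x04..0x08] <- [e0 9d fb 74 e2]
query mem[0x09]=0xe2, mem[0x16]=0xfb, mem[0x17]=0x74, mem[0x11]=0xf7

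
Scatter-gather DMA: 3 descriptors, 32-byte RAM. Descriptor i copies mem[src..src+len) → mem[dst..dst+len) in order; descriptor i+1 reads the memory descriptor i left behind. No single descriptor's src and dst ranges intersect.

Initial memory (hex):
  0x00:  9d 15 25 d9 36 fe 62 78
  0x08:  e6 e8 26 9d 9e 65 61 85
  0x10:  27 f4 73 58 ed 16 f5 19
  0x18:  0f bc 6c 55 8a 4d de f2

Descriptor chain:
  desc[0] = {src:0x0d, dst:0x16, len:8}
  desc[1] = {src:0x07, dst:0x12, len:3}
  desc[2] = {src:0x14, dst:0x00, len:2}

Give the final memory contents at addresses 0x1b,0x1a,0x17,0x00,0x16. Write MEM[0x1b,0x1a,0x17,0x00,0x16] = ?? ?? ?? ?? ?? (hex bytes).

MEM[0x1b,0x1a,0x17,0x00,0x16] = 73 f4 61 e8 65

D0: mem[0x16..0x1d] <- [65 61 85 27 f4 73 58 ed]
D1: mem[0x12..0x14] <- [78 e6 e8]
D2: mem[0x00..0x01] <- [e8 16]
query mem[0x1b]=0x73, mem[0x1a]=0xf4, mem[0x17]=0x61, mem[0x00]=0xe8, mem[0x16]=0x65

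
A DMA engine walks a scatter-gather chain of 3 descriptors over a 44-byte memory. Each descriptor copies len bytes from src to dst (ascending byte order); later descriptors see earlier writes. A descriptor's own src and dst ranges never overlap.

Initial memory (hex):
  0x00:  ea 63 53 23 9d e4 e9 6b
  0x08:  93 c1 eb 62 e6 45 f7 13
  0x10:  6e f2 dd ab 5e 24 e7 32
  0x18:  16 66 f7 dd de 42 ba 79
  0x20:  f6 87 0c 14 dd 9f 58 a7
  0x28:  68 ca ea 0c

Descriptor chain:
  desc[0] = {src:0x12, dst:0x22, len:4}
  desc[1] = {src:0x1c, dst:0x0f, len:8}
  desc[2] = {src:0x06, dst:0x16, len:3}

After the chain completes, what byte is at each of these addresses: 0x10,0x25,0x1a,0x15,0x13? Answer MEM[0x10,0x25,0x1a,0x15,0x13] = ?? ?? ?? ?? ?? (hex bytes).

D0: mem[0x22..0x25] <- [dd ab 5e 24]
D1: mem[0x0f..0x16] <- [de 42 ba 79 f6 87 dd ab]
D2: mem[0x16..0x18] <- [e9 6b 93]
query mem[0x10]=0x42, mem[0x25]=0x24, mem[0x1a]=0xf7, mem[0x15]=0xdd, mem[0x13]=0xf6

MEM[0x10,0x25,0x1a,0x15,0x13] = 42 24 f7 dd f6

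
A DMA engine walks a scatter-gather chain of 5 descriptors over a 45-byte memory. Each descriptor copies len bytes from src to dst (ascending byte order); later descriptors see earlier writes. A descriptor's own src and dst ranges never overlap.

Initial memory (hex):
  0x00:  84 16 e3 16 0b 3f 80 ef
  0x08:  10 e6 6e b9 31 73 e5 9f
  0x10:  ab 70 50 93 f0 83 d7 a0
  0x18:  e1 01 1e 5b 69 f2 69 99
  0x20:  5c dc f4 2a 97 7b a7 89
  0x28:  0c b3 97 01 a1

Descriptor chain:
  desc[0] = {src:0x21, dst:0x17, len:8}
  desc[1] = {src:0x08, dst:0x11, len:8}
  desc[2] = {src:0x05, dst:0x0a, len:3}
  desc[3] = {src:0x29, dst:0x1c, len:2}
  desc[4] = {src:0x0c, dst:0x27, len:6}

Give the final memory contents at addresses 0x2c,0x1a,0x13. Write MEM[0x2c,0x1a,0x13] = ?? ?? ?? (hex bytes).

[0] 0x21->0x17 len=8 : dc f4 2a 97 7b a7 89 0c
[1] 0x08->0x11 len=8 : 10 e6 6e b9 31 73 e5 9f
[2] 0x05->0x0a len=3 : 3f 80 ef
[3] 0x29->0x1c len=2 : b3 97
[4] 0x0c->0x27 len=6 : ef 73 e5 9f ab 10
query mem[0x2c]=0x10, mem[0x1a]=0x97, mem[0x13]=0x6e

MEM[0x2c,0x1a,0x13] = 10 97 6e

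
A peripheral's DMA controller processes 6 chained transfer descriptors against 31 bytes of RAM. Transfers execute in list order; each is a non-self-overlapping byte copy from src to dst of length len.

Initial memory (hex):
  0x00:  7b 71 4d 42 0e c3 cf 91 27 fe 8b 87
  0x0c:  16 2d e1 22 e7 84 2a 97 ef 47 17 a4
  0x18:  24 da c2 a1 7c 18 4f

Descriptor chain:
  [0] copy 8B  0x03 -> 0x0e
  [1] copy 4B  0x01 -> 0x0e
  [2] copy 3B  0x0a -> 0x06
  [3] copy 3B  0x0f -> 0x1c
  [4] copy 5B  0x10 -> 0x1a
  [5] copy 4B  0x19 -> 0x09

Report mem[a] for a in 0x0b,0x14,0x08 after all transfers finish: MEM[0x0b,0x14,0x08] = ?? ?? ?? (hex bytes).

MEM[0x0b,0x14,0x08] = 0e fe 16

D0: mem[0x0e..0x15] <- [42 0e c3 cf 91 27 fe 8b]
D1: mem[0x0e..0x11] <- [71 4d 42 0e]
D2: mem[0x06..0x08] <- [8b 87 16]
D3: mem[0x1c..0x1e] <- [4d 42 0e]
D4: mem[0x1a..0x1e] <- [42 0e 91 27 fe]
D5: mem[0x09..0x0c] <- [da 42 0e 91]
query mem[0x0b]=0x0e, mem[0x14]=0xfe, mem[0x08]=0x16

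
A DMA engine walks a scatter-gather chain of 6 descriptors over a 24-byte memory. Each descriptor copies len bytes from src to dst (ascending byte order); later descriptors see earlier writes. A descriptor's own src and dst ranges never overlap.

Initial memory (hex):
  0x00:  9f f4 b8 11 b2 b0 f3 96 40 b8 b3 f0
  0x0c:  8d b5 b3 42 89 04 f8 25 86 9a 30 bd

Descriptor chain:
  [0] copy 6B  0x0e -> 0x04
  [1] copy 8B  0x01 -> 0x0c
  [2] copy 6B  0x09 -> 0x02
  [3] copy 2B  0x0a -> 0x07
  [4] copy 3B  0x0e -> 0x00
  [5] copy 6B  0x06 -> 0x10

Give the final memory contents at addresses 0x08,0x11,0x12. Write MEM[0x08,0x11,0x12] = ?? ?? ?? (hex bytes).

MEM[0x08,0x11,0x12] = f0 b3 f0

[0] 0x0e->0x04 len=6 : b3 42 89 04 f8 25
[1] 0x01->0x0c len=8 : f4 b8 11 b3 42 89 04 f8
[2] 0x09->0x02 len=6 : 25 b3 f0 f4 b8 11
[3] 0x0a->0x07 len=2 : b3 f0
[4] 0x0e->0x00 len=3 : 11 b3 42
[5] 0x06->0x10 len=6 : b8 b3 f0 25 b3 f0
query mem[0x08]=0xf0, mem[0x11]=0xb3, mem[0x12]=0xf0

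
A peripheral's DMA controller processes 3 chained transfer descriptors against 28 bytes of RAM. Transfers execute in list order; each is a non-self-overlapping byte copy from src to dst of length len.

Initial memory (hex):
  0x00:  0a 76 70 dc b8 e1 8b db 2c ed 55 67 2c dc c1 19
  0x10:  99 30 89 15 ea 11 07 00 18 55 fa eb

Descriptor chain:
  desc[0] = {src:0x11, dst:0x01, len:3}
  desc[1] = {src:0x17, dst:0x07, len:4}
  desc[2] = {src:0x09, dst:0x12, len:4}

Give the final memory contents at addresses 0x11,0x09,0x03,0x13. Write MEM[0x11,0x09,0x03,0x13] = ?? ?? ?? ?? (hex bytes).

MEM[0x11,0x09,0x03,0x13] = 30 55 15 fa

D0: mem[0x01..0x03] <- [30 89 15]
D1: mem[0x07..0x0a] <- [00 18 55 fa]
D2: mem[0x12..0x15] <- [55 fa 67 2c]
query mem[0x11]=0x30, mem[0x09]=0x55, mem[0x03]=0x15, mem[0x13]=0xfa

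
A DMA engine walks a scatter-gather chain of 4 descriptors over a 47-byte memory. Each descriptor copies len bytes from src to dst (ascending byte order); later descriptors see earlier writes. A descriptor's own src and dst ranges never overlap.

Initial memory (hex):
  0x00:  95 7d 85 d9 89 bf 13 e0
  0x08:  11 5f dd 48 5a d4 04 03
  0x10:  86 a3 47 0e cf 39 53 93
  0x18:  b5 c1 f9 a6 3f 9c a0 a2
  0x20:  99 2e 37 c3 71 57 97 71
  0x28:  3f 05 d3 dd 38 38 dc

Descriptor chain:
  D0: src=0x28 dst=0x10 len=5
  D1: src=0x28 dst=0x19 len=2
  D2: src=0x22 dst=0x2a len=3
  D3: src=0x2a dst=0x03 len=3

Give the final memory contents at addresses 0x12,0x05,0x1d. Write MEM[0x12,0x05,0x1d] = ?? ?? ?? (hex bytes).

MEM[0x12,0x05,0x1d] = d3 71 9c

D0: mem[0x10..0x14] <- [3f 05 d3 dd 38]
D1: mem[0x19..0x1a] <- [3f 05]
D2: mem[0x2a..0x2c] <- [37 c3 71]
D3: mem[0x03..0x05] <- [37 c3 71]
query mem[0x12]=0xd3, mem[0x05]=0x71, mem[0x1d]=0x9c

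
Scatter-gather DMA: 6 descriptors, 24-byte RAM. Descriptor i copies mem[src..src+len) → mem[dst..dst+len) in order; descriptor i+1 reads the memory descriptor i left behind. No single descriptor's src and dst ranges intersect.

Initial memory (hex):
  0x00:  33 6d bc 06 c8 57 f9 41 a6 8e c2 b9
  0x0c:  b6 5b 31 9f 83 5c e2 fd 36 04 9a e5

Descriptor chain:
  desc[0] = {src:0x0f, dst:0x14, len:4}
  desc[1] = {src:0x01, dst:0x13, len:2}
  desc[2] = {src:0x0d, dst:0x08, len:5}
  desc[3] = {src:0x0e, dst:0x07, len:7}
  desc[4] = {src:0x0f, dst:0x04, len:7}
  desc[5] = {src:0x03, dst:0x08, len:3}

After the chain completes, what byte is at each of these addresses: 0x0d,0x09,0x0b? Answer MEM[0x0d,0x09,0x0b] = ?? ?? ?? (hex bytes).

MEM[0x0d,0x09,0x0b] = bc 9f e2

#0 dst[0x14+4] := {0x9f,0x83,0x5c,0xe2}
#1 dst[0x13+2] := {0x6d,0xbc}
#2 dst[0x08+5] := {0x5b,0x31,0x9f,0x83,0x5c}
#3 dst[0x07+7] := {0x31,0x9f,0x83,0x5c,0xe2,0x6d,0xbc}
#4 dst[0x04+7] := {0x9f,0x83,0x5c,0xe2,0x6d,0xbc,0x83}
#5 dst[0x08+3] := {0x06,0x9f,0x83}
query mem[0x0d]=0xbc, mem[0x09]=0x9f, mem[0x0b]=0xe2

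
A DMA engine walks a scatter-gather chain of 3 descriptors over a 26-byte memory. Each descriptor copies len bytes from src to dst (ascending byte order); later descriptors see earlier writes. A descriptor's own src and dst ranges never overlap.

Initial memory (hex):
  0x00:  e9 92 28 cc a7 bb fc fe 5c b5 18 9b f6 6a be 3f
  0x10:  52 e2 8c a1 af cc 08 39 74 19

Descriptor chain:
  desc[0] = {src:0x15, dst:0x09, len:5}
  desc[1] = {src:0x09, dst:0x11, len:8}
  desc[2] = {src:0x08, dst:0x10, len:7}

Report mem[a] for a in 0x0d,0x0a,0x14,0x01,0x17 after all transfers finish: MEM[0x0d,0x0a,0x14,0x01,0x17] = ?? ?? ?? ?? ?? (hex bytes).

D0: mem[0x09..0x0d] <- [cc 08 39 74 19]
D1: mem[0x11..0x18] <- [cc 08 39 74 19 be 3f 52]
D2: mem[0x10..0x16] <- [5c cc 08 39 74 19 be]
query mem[0x0d]=0x19, mem[0x0a]=0x08, mem[0x14]=0x74, mem[0x01]=0x92, mem[0x17]=0x3f

MEM[0x0d,0x0a,0x14,0x01,0x17] = 19 08 74 92 3f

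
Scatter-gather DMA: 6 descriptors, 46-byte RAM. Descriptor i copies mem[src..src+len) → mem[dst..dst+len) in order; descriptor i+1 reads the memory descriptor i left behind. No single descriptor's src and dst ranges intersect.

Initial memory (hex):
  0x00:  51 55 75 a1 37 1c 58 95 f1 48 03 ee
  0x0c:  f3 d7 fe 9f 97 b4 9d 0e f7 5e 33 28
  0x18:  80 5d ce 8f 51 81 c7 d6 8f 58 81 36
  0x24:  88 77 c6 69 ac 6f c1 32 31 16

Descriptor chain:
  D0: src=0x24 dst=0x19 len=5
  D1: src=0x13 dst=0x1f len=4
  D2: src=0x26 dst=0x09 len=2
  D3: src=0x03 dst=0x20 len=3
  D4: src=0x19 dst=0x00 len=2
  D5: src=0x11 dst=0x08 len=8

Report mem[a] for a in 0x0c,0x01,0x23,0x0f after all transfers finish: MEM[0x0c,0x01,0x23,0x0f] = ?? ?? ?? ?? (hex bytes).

MEM[0x0c,0x01,0x23,0x0f] = 5e 77 36 80

#0 dst[0x19+5] := {0x88,0x77,0xc6,0x69,0xac}
#1 dst[0x1f+4] := {0x0e,0xf7,0x5e,0x33}
#2 dst[0x09+2] := {0xc6,0x69}
#3 dst[0x20+3] := {0xa1,0x37,0x1c}
#4 dst[0x00+2] := {0x88,0x77}
#5 dst[0x08+8] := {0xb4,0x9d,0x0e,0xf7,0x5e,0x33,0x28,0x80}
query mem[0x0c]=0x5e, mem[0x01]=0x77, mem[0x23]=0x36, mem[0x0f]=0x80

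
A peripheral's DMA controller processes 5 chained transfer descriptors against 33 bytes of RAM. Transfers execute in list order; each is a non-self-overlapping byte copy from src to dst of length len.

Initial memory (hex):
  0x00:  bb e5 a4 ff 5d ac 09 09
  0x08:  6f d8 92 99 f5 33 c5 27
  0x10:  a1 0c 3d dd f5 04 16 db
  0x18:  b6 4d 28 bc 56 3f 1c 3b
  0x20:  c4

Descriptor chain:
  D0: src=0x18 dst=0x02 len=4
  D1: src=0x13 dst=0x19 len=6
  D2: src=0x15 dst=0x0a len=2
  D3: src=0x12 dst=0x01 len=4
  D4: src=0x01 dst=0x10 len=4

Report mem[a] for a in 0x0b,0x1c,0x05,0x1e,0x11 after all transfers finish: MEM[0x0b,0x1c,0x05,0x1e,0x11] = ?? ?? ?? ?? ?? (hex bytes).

[0] 0x18->0x02 len=4 : b6 4d 28 bc
[1] 0x13->0x19 len=6 : dd f5 04 16 db b6
[2] 0x15->0x0a len=2 : 04 16
[3] 0x12->0x01 len=4 : 3d dd f5 04
[4] 0x01->0x10 len=4 : 3d dd f5 04
query mem[0x0b]=0x16, mem[0x1c]=0x16, mem[0x05]=0xbc, mem[0x1e]=0xb6, mem[0x11]=0xdd

MEM[0x0b,0x1c,0x05,0x1e,0x11] = 16 16 bc b6 dd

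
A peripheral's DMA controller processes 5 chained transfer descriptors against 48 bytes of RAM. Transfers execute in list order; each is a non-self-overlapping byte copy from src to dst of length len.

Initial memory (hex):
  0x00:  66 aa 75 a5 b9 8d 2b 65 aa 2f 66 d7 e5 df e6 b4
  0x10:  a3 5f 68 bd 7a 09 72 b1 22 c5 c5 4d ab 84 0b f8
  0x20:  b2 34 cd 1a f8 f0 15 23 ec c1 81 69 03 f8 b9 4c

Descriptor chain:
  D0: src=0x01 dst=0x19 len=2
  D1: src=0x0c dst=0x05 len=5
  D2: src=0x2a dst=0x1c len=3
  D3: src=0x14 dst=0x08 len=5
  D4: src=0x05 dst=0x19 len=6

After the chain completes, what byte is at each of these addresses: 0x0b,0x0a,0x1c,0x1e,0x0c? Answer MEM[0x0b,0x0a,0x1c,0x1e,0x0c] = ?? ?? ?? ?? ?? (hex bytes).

D0: mem[0x19..0x1a] <- [aa 75]
D1: mem[0x05..0x09] <- [e5 df e6 b4 a3]
D2: mem[0x1c..0x1e] <- [81 69 03]
D3: mem[0x08..0x0c] <- [7a 09 72 b1 22]
D4: mem[0x19..0x1e] <- [e5 df e6 7a 09 72]
query mem[0x0b]=0xb1, mem[0x0a]=0x72, mem[0x1c]=0x7a, mem[0x1e]=0x72, mem[0x0c]=0x22

MEM[0x0b,0x0a,0x1c,0x1e,0x0c] = b1 72 7a 72 22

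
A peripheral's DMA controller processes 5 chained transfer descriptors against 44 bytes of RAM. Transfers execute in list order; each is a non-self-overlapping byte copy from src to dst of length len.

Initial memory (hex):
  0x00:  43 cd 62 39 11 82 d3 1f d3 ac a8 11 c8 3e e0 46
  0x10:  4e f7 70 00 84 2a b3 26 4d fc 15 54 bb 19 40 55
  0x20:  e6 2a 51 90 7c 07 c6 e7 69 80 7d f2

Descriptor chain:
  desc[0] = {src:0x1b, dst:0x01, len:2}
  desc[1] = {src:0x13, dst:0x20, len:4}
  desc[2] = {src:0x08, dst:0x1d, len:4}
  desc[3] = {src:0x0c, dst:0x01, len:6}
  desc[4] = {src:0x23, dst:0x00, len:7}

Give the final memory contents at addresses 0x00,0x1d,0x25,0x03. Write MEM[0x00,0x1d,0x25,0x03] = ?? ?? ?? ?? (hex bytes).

  after D0: wrote 2B at 0x01 = 54bb
  after D1: wrote 4B at 0x20 = 00842ab3
  after D2: wrote 4B at 0x1d = d3aca811
  after D3: wrote 6B at 0x01 = c83ee0464ef7
  after D4: wrote 7B at 0x00 = b37c07c6e76980
query mem[0x00]=0xb3, mem[0x1d]=0xd3, mem[0x25]=0x07, mem[0x03]=0xc6

MEM[0x00,0x1d,0x25,0x03] = b3 d3 07 c6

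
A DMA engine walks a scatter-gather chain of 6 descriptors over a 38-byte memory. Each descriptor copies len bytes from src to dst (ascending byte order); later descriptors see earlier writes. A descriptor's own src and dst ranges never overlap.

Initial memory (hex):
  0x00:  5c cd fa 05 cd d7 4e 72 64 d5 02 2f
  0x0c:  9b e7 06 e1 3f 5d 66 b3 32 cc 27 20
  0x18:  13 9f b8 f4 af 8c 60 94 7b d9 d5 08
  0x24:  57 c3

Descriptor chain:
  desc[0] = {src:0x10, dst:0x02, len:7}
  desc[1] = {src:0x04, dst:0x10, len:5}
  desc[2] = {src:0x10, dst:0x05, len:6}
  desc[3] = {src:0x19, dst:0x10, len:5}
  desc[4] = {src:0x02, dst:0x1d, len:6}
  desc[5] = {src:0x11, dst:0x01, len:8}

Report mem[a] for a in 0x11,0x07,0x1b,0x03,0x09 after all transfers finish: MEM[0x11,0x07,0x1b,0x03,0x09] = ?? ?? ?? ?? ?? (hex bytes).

MEM[0x11,0x07,0x1b,0x03,0x09] = b8 20 f4 af 27

#0 dst[0x02+7] := {0x3f,0x5d,0x66,0xb3,0x32,0xcc,0x27}
#1 dst[0x10+5] := {0x66,0xb3,0x32,0xcc,0x27}
#2 dst[0x05+6] := {0x66,0xb3,0x32,0xcc,0x27,0xcc}
#3 dst[0x10+5] := {0x9f,0xb8,0xf4,0xaf,0x8c}
#4 dst[0x1d+6] := {0x3f,0x5d,0x66,0x66,0xb3,0x32}
#5 dst[0x01+8] := {0xb8,0xf4,0xaf,0x8c,0xcc,0x27,0x20,0x13}
query mem[0x11]=0xb8, mem[0x07]=0x20, mem[0x1b]=0xf4, mem[0x03]=0xaf, mem[0x09]=0x27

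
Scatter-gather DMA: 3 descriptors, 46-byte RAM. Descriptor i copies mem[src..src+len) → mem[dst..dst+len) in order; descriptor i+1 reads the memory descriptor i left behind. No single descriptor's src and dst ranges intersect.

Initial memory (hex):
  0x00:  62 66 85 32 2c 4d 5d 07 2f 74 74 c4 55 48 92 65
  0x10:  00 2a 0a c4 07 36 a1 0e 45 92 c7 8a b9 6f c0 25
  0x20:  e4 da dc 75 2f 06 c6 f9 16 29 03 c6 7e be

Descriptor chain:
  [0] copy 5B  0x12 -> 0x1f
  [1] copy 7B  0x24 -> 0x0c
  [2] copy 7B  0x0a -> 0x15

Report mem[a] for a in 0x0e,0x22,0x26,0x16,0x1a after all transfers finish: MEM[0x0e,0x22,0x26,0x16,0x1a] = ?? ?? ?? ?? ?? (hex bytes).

#0 dst[0x1f+5] := {0x0a,0xc4,0x07,0x36,0xa1}
#1 dst[0x0c+7] := {0x2f,0x06,0xc6,0xf9,0x16,0x29,0x03}
#2 dst[0x15+7] := {0x74,0xc4,0x2f,0x06,0xc6,0xf9,0x16}
query mem[0x0e]=0xc6, mem[0x22]=0x36, mem[0x26]=0xc6, mem[0x16]=0xc4, mem[0x1a]=0xf9

MEM[0x0e,0x22,0x26,0x16,0x1a] = c6 36 c6 c4 f9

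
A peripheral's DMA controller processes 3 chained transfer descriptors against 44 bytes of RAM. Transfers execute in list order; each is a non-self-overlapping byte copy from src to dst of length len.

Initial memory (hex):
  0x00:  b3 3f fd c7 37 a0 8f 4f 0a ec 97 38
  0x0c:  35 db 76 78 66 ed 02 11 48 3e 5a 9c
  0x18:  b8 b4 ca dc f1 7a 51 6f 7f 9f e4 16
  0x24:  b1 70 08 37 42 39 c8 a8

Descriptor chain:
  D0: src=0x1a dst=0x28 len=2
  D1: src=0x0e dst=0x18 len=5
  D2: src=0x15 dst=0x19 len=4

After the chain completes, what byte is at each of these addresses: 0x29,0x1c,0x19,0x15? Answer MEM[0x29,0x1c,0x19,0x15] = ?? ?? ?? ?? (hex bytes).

D0: mem[0x28..0x29] <- [ca dc]
D1: mem[0x18..0x1c] <- [76 78 66 ed 02]
D2: mem[0x19..0x1c] <- [3e 5a 9c 76]
query mem[0x29]=0xdc, mem[0x1c]=0x76, mem[0x19]=0x3e, mem[0x15]=0x3e

MEM[0x29,0x1c,0x19,0x15] = dc 76 3e 3e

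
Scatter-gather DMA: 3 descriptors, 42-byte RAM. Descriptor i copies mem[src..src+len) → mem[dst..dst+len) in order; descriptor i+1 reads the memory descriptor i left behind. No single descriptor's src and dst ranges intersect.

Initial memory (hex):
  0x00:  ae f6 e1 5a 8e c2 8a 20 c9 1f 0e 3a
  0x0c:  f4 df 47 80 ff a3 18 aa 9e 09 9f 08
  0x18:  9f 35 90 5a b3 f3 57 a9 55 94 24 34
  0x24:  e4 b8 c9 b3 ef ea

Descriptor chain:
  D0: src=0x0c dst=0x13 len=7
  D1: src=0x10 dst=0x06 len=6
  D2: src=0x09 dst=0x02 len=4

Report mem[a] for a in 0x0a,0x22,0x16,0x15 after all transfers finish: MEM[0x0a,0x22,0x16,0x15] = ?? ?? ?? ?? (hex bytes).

#0 dst[0x13+7] := {0xf4,0xdf,0x47,0x80,0xff,0xa3,0x18}
#1 dst[0x06+6] := {0xff,0xa3,0x18,0xf4,0xdf,0x47}
#2 dst[0x02+4] := {0xf4,0xdf,0x47,0xf4}
query mem[0x0a]=0xdf, mem[0x22]=0x24, mem[0x16]=0x80, mem[0x15]=0x47

MEM[0x0a,0x22,0x16,0x15] = df 24 80 47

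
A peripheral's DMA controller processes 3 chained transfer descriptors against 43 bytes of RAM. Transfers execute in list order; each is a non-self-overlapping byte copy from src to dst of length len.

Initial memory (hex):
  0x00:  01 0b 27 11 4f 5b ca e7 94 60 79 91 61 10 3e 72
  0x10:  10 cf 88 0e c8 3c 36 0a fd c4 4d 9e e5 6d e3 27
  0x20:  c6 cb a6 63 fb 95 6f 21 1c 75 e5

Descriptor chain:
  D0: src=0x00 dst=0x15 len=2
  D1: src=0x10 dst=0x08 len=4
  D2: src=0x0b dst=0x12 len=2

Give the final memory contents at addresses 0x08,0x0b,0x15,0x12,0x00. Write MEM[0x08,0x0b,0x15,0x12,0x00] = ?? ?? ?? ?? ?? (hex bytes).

MEM[0x08,0x0b,0x15,0x12,0x00] = 10 0e 01 0e 01

#0 dst[0x15+2] := {0x01,0x0b}
#1 dst[0x08+4] := {0x10,0xcf,0x88,0x0e}
#2 dst[0x12+2] := {0x0e,0x61}
query mem[0x08]=0x10, mem[0x0b]=0x0e, mem[0x15]=0x01, mem[0x12]=0x0e, mem[0x00]=0x01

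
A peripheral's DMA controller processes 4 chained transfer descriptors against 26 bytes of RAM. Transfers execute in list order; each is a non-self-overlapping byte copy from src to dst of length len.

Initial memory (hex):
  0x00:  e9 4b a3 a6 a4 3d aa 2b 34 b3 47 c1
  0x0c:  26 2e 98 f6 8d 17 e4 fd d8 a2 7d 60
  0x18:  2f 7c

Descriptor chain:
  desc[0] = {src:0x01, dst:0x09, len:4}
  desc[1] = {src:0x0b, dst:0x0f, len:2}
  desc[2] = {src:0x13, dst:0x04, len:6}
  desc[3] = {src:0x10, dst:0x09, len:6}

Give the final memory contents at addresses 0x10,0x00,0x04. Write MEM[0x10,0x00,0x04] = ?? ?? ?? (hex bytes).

  after D0: wrote 4B at 0x09 = 4ba3a6a4
  after D1: wrote 2B at 0x0f = a6a4
  after D2: wrote 6B at 0x04 = fdd8a27d602f
  after D3: wrote 6B at 0x09 = a417e4fdd8a2
query mem[0x10]=0xa4, mem[0x00]=0xe9, mem[0x04]=0xfd

MEM[0x10,0x00,0x04] = a4 e9 fd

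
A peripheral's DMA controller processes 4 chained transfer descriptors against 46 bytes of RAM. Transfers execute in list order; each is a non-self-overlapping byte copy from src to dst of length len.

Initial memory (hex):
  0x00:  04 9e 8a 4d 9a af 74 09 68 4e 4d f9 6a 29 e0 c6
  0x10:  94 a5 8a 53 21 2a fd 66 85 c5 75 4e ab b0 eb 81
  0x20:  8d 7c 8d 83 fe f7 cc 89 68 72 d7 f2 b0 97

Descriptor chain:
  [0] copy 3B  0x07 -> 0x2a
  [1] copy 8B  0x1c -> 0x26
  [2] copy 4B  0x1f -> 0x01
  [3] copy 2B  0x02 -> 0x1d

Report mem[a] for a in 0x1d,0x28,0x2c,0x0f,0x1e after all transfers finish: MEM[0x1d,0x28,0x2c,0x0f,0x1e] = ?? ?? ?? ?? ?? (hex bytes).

MEM[0x1d,0x28,0x2c,0x0f,0x1e] = 8d eb 8d c6 7c

  after D0: wrote 3B at 0x2a = 09684e
  after D1: wrote 8B at 0x26 = abb0eb818d7c8d83
  after D2: wrote 4B at 0x01 = 818d7c8d
  after D3: wrote 2B at 0x1d = 8d7c
query mem[0x1d]=0x8d, mem[0x28]=0xeb, mem[0x2c]=0x8d, mem[0x0f]=0xc6, mem[0x1e]=0x7c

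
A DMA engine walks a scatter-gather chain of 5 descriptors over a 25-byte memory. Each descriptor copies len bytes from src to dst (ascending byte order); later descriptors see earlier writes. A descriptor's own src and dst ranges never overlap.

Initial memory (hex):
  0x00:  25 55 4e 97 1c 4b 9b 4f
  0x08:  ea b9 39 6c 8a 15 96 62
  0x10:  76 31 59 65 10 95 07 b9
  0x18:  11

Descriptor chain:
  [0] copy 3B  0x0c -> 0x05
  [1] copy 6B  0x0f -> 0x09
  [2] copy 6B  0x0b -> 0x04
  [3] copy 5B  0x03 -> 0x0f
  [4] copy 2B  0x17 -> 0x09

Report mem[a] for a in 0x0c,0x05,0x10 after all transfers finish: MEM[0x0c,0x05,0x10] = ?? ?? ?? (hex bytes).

D0: mem[0x05..0x07] <- [8a 15 96]
D1: mem[0x09..0x0e] <- [62 76 31 59 65 10]
D2: mem[0x04..0x09] <- [31 59 65 10 62 76]
D3: mem[0x0f..0x13] <- [97 31 59 65 10]
D4: mem[0x09..0x0a] <- [b9 11]
query mem[0x0c]=0x59, mem[0x05]=0x59, mem[0x10]=0x31

MEM[0x0c,0x05,0x10] = 59 59 31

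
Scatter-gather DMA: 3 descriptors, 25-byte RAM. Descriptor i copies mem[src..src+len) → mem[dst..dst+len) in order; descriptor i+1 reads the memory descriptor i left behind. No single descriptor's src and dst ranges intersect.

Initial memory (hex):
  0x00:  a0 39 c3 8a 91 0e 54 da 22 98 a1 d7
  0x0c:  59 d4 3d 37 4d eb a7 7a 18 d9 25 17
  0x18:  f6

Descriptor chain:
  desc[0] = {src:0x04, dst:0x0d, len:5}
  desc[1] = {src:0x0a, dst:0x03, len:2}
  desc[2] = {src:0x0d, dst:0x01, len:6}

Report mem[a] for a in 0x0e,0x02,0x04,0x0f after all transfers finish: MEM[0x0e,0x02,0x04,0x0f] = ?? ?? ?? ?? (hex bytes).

MEM[0x0e,0x02,0x04,0x0f] = 0e 0e da 54

#0 dst[0x0d+5] := {0x91,0x0e,0x54,0xda,0x22}
#1 dst[0x03+2] := {0xa1,0xd7}
#2 dst[0x01+6] := {0x91,0x0e,0x54,0xda,0x22,0xa7}
query mem[0x0e]=0x0e, mem[0x02]=0x0e, mem[0x04]=0xda, mem[0x0f]=0x54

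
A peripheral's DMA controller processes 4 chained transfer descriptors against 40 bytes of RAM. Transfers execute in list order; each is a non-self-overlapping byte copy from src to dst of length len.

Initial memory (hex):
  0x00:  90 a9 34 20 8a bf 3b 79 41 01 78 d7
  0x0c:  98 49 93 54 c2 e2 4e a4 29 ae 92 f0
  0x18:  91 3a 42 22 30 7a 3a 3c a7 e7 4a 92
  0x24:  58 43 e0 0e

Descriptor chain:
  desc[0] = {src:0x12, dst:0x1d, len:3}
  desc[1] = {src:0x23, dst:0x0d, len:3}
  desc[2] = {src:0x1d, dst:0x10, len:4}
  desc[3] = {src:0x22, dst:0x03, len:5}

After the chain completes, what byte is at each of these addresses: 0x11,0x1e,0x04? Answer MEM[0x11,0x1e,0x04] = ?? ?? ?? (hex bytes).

  after D0: wrote 3B at 0x1d = 4ea429
  after D1: wrote 3B at 0x0d = 925843
  after D2: wrote 4B at 0x10 = 4ea429a7
  after D3: wrote 5B at 0x03 = 4a925843e0
query mem[0x11]=0xa4, mem[0x1e]=0xa4, mem[0x04]=0x92

MEM[0x11,0x1e,0x04] = a4 a4 92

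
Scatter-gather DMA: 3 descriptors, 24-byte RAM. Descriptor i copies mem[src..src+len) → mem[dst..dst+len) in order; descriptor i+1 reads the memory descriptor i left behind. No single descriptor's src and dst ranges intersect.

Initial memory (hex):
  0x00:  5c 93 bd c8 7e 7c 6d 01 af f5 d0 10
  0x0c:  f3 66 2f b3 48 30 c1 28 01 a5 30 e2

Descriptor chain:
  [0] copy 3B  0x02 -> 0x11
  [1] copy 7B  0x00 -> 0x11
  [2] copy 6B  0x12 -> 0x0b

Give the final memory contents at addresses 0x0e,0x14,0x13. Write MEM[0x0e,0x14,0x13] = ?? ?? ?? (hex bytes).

D0: mem[0x11..0x13] <- [bd c8 7e]
D1: mem[0x11..0x17] <- [5c 93 bd c8 7e 7c 6d]
D2: mem[0x0b..0x10] <- [93 bd c8 7e 7c 6d]
query mem[0x0e]=0x7e, mem[0x14]=0xc8, mem[0x13]=0xbd

MEM[0x0e,0x14,0x13] = 7e c8 bd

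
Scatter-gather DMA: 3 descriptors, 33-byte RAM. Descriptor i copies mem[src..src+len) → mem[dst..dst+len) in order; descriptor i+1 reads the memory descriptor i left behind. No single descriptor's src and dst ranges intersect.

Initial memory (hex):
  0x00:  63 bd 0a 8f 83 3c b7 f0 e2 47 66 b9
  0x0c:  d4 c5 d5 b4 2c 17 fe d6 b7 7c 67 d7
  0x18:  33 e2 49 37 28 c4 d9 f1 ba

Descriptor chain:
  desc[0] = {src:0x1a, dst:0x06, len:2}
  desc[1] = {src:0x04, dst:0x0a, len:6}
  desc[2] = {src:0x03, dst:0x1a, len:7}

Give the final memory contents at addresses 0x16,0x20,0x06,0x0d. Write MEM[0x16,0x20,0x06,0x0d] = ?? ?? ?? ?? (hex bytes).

D0: mem[0x06..0x07] <- [49 37]
D1: mem[0x0a..0x0f] <- [83 3c 49 37 e2 47]
D2: mem[0x1a..0x20] <- [8f 83 3c 49 37 e2 47]
query mem[0x16]=0x67, mem[0x20]=0x47, mem[0x06]=0x49, mem[0x0d]=0x37

MEM[0x16,0x20,0x06,0x0d] = 67 47 49 37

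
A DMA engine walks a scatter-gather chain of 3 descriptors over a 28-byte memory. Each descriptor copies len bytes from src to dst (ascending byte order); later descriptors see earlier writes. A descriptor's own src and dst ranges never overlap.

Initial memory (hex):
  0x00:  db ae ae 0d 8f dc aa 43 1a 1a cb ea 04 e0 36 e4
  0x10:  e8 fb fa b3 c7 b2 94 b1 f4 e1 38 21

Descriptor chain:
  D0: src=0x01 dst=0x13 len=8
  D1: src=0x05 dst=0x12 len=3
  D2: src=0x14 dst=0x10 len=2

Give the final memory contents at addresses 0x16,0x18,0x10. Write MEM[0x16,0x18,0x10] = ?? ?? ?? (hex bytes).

MEM[0x16,0x18,0x10] = 8f aa 43

D0: mem[0x13..0x1a] <- [ae ae 0d 8f dc aa 43 1a]
D1: mem[0x12..0x14] <- [dc aa 43]
D2: mem[0x10..0x11] <- [43 0d]
query mem[0x16]=0x8f, mem[0x18]=0xaa, mem[0x10]=0x43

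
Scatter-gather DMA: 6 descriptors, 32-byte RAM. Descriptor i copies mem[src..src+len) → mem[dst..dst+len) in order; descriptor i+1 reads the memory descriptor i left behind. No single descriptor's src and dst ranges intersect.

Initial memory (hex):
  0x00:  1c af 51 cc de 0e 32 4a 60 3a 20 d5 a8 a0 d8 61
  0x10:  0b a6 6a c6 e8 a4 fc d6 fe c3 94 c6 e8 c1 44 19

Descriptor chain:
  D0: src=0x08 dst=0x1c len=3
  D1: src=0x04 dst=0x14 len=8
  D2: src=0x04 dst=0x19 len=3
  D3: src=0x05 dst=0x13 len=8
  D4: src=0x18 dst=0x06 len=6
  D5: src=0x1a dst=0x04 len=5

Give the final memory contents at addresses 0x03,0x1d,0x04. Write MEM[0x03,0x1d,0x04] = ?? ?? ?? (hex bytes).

  after D0: wrote 3B at 0x1c = 603a20
  after D1: wrote 8B at 0x14 = de0e324a603a20d5
  after D2: wrote 3B at 0x19 = de0e32
  after D3: wrote 8B at 0x13 = 0e324a603a20d5a8
  after D4: wrote 6B at 0x06 = 20d5a832603a
  after D5: wrote 5B at 0x04 = a832603a20
query mem[0x03]=0xcc, mem[0x1d]=0x3a, mem[0x04]=0xa8

MEM[0x03,0x1d,0x04] = cc 3a a8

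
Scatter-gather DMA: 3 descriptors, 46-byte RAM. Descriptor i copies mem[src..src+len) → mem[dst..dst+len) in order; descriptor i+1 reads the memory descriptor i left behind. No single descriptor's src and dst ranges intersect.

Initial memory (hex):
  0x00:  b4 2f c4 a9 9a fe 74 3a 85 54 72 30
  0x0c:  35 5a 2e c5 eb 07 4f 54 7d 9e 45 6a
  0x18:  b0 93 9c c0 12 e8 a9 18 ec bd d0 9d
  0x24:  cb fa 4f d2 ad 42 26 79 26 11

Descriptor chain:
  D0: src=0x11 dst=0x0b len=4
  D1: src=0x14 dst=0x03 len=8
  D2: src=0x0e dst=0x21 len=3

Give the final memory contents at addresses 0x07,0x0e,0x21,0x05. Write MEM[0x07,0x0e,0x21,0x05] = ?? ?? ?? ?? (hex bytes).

MEM[0x07,0x0e,0x21,0x05] = b0 7d 7d 45

D0: mem[0x0b..0x0e] <- [07 4f 54 7d]
D1: mem[0x03..0x0a] <- [7d 9e 45 6a b0 93 9c c0]
D2: mem[0x21..0x23] <- [7d c5 eb]
query mem[0x07]=0xb0, mem[0x0e]=0x7d, mem[0x21]=0x7d, mem[0x05]=0x45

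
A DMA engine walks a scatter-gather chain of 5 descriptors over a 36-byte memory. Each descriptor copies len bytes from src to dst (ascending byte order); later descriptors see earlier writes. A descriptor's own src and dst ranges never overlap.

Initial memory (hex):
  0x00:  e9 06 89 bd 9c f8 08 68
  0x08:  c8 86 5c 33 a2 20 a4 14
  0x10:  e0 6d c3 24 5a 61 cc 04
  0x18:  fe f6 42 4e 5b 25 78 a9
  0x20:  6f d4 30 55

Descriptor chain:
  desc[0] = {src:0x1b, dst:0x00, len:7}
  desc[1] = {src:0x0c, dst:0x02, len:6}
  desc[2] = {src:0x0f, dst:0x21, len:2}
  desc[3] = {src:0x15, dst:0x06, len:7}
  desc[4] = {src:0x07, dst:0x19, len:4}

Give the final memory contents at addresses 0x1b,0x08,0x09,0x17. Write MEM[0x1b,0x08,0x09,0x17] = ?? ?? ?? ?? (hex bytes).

[0] 0x1b->0x00 len=7 : 4e 5b 25 78 a9 6f d4
[1] 0x0c->0x02 len=6 : a2 20 a4 14 e0 6d
[2] 0x0f->0x21 len=2 : 14 e0
[3] 0x15->0x06 len=7 : 61 cc 04 fe f6 42 4e
[4] 0x07->0x19 len=4 : cc 04 fe f6
query mem[0x1b]=0xfe, mem[0x08]=0x04, mem[0x09]=0xfe, mem[0x17]=0x04

MEM[0x1b,0x08,0x09,0x17] = fe 04 fe 04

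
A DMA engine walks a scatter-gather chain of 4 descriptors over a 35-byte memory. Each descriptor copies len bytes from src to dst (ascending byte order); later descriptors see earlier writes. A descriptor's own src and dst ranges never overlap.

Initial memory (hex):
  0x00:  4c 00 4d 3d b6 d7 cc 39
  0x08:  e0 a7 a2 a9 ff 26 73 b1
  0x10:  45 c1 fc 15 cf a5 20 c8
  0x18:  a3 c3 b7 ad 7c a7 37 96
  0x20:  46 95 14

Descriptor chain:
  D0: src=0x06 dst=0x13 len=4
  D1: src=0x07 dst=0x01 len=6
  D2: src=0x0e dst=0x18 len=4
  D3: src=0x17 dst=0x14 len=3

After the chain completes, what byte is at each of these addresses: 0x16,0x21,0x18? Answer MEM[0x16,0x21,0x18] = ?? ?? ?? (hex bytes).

MEM[0x16,0x21,0x18] = b1 95 73

D0: mem[0x13..0x16] <- [cc 39 e0 a7]
D1: mem[0x01..0x06] <- [39 e0 a7 a2 a9 ff]
D2: mem[0x18..0x1b] <- [73 b1 45 c1]
D3: mem[0x14..0x16] <- [c8 73 b1]
query mem[0x16]=0xb1, mem[0x21]=0x95, mem[0x18]=0x73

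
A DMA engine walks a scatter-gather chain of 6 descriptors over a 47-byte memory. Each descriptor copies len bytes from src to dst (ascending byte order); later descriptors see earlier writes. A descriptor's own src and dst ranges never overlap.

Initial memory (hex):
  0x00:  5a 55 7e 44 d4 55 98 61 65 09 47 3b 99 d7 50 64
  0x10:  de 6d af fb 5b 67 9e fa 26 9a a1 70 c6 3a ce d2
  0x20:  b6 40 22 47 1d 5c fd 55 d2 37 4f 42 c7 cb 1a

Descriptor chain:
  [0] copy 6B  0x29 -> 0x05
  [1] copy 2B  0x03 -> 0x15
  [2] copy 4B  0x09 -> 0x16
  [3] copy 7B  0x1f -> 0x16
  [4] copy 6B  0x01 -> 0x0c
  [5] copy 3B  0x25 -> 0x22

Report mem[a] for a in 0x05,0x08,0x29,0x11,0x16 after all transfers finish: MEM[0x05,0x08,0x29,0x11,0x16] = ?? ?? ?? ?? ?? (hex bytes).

D0: mem[0x05..0x0a] <- [37 4f 42 c7 cb 1a]
D1: mem[0x15..0x16] <- [44 d4]
D2: mem[0x16..0x19] <- [cb 1a 3b 99]
D3: mem[0x16..0x1c] <- [d2 b6 40 22 47 1d 5c]
D4: mem[0x0c..0x11] <- [55 7e 44 d4 37 4f]
D5: mem[0x22..0x24] <- [5c fd 55]
query mem[0x05]=0x37, mem[0x08]=0xc7, mem[0x29]=0x37, mem[0x11]=0x4f, mem[0x16]=0xd2

MEM[0x05,0x08,0x29,0x11,0x16] = 37 c7 37 4f d2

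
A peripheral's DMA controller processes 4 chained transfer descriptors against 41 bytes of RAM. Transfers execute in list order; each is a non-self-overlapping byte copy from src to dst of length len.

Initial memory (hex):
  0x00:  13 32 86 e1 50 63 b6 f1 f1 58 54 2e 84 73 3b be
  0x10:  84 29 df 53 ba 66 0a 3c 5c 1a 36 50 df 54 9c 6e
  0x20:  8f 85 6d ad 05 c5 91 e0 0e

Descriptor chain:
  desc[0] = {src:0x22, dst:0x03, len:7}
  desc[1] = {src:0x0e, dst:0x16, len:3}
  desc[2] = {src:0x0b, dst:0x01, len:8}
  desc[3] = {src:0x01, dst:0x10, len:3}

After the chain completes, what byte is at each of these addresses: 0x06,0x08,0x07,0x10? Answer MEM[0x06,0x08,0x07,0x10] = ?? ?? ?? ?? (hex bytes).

#0 dst[0x03+7] := {0x6d,0xad,0x05,0xc5,0x91,0xe0,0x0e}
#1 dst[0x16+3] := {0x3b,0xbe,0x84}
#2 dst[0x01+8] := {0x2e,0x84,0x73,0x3b,0xbe,0x84,0x29,0xdf}
#3 dst[0x10+3] := {0x2e,0x84,0x73}
query mem[0x06]=0x84, mem[0x08]=0xdf, mem[0x07]=0x29, mem[0x10]=0x2e

MEM[0x06,0x08,0x07,0x10] = 84 df 29 2e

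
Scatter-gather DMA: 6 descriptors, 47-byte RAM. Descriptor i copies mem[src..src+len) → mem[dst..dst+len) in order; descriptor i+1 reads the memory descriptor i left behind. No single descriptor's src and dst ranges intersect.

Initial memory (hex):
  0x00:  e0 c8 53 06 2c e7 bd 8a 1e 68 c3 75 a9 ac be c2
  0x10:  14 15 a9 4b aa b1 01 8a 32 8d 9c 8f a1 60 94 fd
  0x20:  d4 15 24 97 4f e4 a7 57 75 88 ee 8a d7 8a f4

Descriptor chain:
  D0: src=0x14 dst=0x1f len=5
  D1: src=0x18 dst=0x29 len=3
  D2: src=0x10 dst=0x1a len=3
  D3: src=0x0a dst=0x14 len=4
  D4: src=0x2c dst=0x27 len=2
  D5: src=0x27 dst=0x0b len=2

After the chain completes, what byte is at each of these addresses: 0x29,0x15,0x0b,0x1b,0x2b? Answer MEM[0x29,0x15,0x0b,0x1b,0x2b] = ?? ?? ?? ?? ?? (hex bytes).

MEM[0x29,0x15,0x0b,0x1b,0x2b] = 32 75 d7 15 9c

  after D0: wrote 5B at 0x1f = aab1018a32
  after D1: wrote 3B at 0x29 = 328d9c
  after D2: wrote 3B at 0x1a = 1415a9
  after D3: wrote 4B at 0x14 = c375a9ac
  after D4: wrote 2B at 0x27 = d78a
  after D5: wrote 2B at 0x0b = d78a
query mem[0x29]=0x32, mem[0x15]=0x75, mem[0x0b]=0xd7, mem[0x1b]=0x15, mem[0x2b]=0x9c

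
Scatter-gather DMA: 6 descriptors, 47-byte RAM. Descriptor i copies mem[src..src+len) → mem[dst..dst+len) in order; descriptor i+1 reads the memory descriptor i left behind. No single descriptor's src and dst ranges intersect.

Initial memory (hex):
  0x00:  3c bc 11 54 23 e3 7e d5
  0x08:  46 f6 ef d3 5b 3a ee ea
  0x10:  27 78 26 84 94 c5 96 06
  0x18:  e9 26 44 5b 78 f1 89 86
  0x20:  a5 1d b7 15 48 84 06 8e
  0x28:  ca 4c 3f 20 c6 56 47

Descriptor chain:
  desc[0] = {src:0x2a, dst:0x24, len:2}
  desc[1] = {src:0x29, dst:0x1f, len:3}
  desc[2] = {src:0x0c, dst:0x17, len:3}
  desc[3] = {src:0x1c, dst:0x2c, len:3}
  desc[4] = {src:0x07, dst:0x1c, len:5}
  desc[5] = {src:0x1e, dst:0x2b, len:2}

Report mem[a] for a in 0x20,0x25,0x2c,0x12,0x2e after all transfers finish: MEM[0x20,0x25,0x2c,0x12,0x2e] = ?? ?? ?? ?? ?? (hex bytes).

[0] 0x2a->0x24 len=2 : 3f 20
[1] 0x29->0x1f len=3 : 4c 3f 20
[2] 0x0c->0x17 len=3 : 5b 3a ee
[3] 0x1c->0x2c len=3 : 78 f1 89
[4] 0x07->0x1c len=5 : d5 46 f6 ef d3
[5] 0x1e->0x2b len=2 : f6 ef
query mem[0x20]=0xd3, mem[0x25]=0x20, mem[0x2c]=0xef, mem[0x12]=0x26, mem[0x2e]=0x89

MEM[0x20,0x25,0x2c,0x12,0x2e] = d3 20 ef 26 89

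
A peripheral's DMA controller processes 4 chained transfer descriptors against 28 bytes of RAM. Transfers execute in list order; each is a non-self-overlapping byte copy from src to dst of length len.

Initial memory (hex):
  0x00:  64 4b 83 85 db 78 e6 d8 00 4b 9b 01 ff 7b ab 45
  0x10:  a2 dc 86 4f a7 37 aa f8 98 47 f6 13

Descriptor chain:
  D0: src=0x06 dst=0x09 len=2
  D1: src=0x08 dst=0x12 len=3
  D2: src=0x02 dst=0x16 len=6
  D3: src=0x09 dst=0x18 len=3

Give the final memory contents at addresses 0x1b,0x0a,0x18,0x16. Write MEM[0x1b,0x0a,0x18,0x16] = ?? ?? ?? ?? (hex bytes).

D0: mem[0x09..0x0a] <- [e6 d8]
D1: mem[0x12..0x14] <- [00 e6 d8]
D2: mem[0x16..0x1b] <- [83 85 db 78 e6 d8]
D3: mem[0x18..0x1a] <- [e6 d8 01]
query mem[0x1b]=0xd8, mem[0x0a]=0xd8, mem[0x18]=0xe6, mem[0x16]=0x83

MEM[0x1b,0x0a,0x18,0x16] = d8 d8 e6 83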